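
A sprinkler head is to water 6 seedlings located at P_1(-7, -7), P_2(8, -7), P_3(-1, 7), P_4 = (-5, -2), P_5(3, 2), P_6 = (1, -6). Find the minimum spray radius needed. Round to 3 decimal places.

By Welzl's lemma the MEC is supported by two points (diametrically opposite) or three points (on a circumcircle).
The minimum enclosing circle is determined by three boundary points: P_1, P_2, P_3.
Their circumcentre is (0.5, -27/14) with r² = 8033/98.
The farthest remaining point P_4 is at distance² 2965/98 ≤ 8033/98.
r = √(8033/98) ≈ 9.054.

9.054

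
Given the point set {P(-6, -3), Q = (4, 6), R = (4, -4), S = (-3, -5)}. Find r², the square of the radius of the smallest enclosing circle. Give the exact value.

45.7025

The minimum enclosing circle of a finite set is fixed by two of the points (as a diameter) or three (as a circumcircle).
The minimum enclosing circle is determined by three boundary points: P, Q, R.
Their circumcentre is (-0.55, 1) with r² = 45.7025.
The farthest remaining point S is at distance² 42.0025 ≤ 45.7025.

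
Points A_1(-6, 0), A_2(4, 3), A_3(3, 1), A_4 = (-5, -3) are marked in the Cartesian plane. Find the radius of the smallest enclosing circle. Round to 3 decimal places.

The minimum enclosing circle of a finite set is fixed by two of the points (as a diameter) or three (as a circumcircle).
The minimum enclosing circle is determined by three boundary points: A_1, A_2, A_4.
Their circumcentre is (-13/22, 3/22) with r² = 7085/242.
The farthest remaining point A_3 is at distance² 3301/242 ≤ 7085/242.
r = √(7085/242) ≈ 5.411.

5.411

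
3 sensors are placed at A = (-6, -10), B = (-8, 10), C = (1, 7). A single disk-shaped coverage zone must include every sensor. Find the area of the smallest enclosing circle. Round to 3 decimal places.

Side lengths²: AB² = 404, AC² = 338, BC² = 90.
Since AB² = 404 < 338 + 90 = 428, the triangle is acute, so the smallest enclosing circle is the circumcircle.
Circumcentre = (-183/29, 2/29), r² = 85345/841.
Area = π·r² = π·85345/841 ≈ 318.810.

318.810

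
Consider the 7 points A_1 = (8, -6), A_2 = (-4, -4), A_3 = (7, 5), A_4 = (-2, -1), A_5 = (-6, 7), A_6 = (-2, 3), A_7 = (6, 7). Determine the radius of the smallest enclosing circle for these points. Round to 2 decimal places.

9.55

A smallest enclosing disk is always determined by at most three of the input points on its boundary.
The farthest pair is A_1–A_5 with squared distance 365. The circle on this segment as diameter has centre (1, 0.5) and r² = 365/4 = 91.25.
Check A_2: distance² to centre = 45.25 ≤ 91.25, so it lies inside.
All remaining points lie in this disk, and no smaller disk contains both endpoints, so this is the minimum enclosing circle.
r = √(91.25) ≈ 9.55.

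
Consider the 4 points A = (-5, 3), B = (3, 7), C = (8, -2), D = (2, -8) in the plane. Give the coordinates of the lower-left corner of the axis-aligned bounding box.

x-range [-5, 8], y-range [-8, 7].
The lower-left corner is (-5, -8).

(-5, -8)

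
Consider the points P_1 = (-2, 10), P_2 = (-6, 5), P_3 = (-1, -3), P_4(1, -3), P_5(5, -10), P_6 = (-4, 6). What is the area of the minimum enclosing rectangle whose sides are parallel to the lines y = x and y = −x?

In coordinates u = x + y, v = x − y the rectangle is axis-aligned; the map (x,y)→(u,v) scales areas by 2.
u-values: 8, -1, -4, -2, -5, 2; range = 8 − (-5) = 13.
v-values: -12, -11, 2, 4, 15, -10; range = 15 − (-12) = 27.
Area = (13 × 27) / 2 = 175.5.

175.5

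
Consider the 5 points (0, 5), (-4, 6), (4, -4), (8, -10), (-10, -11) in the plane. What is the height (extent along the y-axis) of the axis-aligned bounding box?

17

max y = 6, min y = -11, so height = 17.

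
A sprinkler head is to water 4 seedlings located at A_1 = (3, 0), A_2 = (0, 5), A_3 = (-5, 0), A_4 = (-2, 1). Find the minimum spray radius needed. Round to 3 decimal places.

The minimum enclosing circle of a finite set is fixed by two of the points (as a diameter) or three (as a circumcircle).
The minimum enclosing circle is determined by three boundary points: A_1, A_2, A_3.
Their circumcentre is (-1, 1) with r² = 17.
The farthest remaining point A_4 is at distance² 1 ≤ 17.
r = √17 ≈ 4.123.

4.123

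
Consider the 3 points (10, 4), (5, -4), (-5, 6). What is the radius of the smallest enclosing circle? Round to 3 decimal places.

Call the three points A, B, C in the order given.
Side lengths²: AB² = 89, AC² = 229, BC² = 200.
Since AC² = 229 < 200 + 89 = 289, the triangle is acute, so the smallest enclosing circle is the circumcircle.
Circumcentre = (59/26, 85/26), r² = 20381/338.
r = √(20381/338) ≈ 7.765.

7.765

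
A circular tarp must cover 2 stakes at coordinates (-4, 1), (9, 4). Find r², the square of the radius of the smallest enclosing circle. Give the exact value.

The smallest circle enclosing two points has them as diameter endpoints.
Centre = midpoint = (2.5, 2.5); r² = |(-4, 1)−(9, 4)|²/4 = 178/4 = 44.5.

44.5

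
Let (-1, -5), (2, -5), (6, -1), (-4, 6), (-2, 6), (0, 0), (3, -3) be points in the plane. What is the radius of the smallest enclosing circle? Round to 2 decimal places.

By Welzl's lemma the MEC is supported by two points (diametrically opposite) or three points (on a circumcircle).
The minimum enclosing circle is determined by three boundary points: (2, -5), (6, -1), (-4, 6).
Their circumcentre is (-1/34, 35/34) with r² = 23393/578.
The farthest remaining point (-1, -5) is at distance² 21557/578 ≤ 23393/578.
r = √(23393/578) ≈ 6.36.

6.36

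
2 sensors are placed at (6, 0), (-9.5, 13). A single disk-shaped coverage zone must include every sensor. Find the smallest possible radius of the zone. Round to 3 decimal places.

The smallest circle enclosing two points has them as diameter endpoints.
Centre = midpoint = (-1.75, 6.5); r² = |(6, 0)−(-9.5, 13)|²/4 = 409.25/4 = 102.3125.
r = √(102.3125) ≈ 10.115.

10.115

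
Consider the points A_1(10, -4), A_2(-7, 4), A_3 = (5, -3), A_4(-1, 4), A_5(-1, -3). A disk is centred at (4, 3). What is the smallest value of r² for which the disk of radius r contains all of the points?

The required radius is the distance from (4, 3) to the farthest point.
Squared distances: 85, 122, 37, 26, 61.
Maximum is 122, attained at A_2.

122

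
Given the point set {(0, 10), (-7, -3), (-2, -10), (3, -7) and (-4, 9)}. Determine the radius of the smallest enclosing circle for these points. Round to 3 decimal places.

The farthest pair is (0, 10)–(-2, -10) with squared distance 404. The circle on this segment as diameter has centre (-1, 0) and r² = 404/4 = 101.
Check (-7, -3): distance² to centre = 45 ≤ 101, so it lies inside.
All remaining points lie in this disk, and no smaller disk contains both endpoints, so this is the minimum enclosing circle.
r = √101 ≈ 10.050.

10.050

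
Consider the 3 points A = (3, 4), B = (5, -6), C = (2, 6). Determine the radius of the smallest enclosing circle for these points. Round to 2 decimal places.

Side lengths²: AB² = 104, AC² = 5, BC² = 153.
Since BC² = 153 ≥ 104 + 5 = 109, the angle opposite BC is not acute, so the smallest enclosing circle has BC as diameter.
Centre = midpoint of BC = (3.5, 0), r² = 153/4 = 38.25.
r = √(38.25) ≈ 6.18.

6.18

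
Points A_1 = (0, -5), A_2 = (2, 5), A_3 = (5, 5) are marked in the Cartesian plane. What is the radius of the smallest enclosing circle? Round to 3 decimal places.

Side lengths²: A_1A_2² = 104, A_1A_3² = 125, A_2A_3² = 9.
Since A_1A_3² = 125 ≥ 104 + 9 = 113, the angle opposite A_1A_3 is not acute, so the smallest enclosing circle has A_1A_3 as diameter.
Centre = midpoint of A_1A_3 = (2.5, 0), r² = 125/4 = 31.25.
r = √(31.25) ≈ 5.590.

5.590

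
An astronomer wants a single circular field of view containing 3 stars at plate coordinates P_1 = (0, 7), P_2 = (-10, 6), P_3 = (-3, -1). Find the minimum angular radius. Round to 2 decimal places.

5.52

Side lengths²: P_1P_2² = 101, P_1P_3² = 73, P_2P_3² = 98.
Since P_1P_2² = 101 < 98 + 73 = 171, the triangle is acute, so the smallest enclosing circle is the circumcircle.
Circumcentre = (-105/22, 93/22), r² = 7373/242.
r = √(7373/242) ≈ 5.52.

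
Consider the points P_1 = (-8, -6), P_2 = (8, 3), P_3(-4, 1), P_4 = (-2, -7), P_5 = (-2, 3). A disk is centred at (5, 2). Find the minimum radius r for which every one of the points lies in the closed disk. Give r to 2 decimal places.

15.26

The required radius is the distance from (5, 2) to the farthest point.
Squared distances: 233, 10, 82, 130, 50.
Maximum is 233, attained at P_1.
r = √233 ≈ 15.26.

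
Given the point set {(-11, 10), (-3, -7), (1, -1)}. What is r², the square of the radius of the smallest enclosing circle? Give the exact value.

88.25

Call the three points A, B, C in the order given.
Side lengths²: AB² = 353, AC² = 265, BC² = 52.
Since AB² = 353 ≥ 265 + 52 = 317, the angle opposite AB is not acute, so the smallest enclosing circle has AB as diameter.
Centre = midpoint of AB = (-7, 1.5), r² = 353/4 = 88.25.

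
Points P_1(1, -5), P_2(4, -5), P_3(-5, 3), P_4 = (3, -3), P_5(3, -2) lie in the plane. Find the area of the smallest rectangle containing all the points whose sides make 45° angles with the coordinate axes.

In coordinates u = x + y, v = x − y the rectangle is axis-aligned; the map (x,y)→(u,v) scales areas by 2.
u-values: -4, -1, -2, 0, 1; range = 1 − (-4) = 5.
v-values: 6, 9, -8, 6, 5; range = 9 − (-8) = 17.
Area = (5 × 17) / 2 = 42.5.

42.5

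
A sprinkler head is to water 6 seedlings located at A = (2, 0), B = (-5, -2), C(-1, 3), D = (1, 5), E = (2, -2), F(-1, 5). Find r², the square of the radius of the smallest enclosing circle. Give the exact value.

The minimum enclosing circle of a finite set is fixed by two of the points (as a diameter) or three (as a circumcircle).
The minimum enclosing circle is determined by three boundary points: B, D, E.
Their circumcentre is (-1.5, 15/14) with r² = 2125/98.
The farthest remaining point F is at distance² 1537/98 ≤ 2125/98.

2125/98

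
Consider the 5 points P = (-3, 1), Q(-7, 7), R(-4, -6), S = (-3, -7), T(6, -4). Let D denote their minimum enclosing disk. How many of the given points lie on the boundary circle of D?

The minimum enclosing circle is determined by three boundary points: Q, S, T.
Their circumcentre is (-17/23, 28/23) with r² = 38425/529.
The farthest remaining point R is at distance² 33181/529 ≤ 38425/529.
The points at distance exactly r from the centre are Q, S, T — 3 points.

3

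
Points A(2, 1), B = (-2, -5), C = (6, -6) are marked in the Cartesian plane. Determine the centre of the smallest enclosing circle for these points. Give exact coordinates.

(2.25, -3.5)

Side lengths²: AB² = 52, AC² = 65, BC² = 65.
Since BC² = 65 < 65 + 52 = 117, the triangle is acute, so the smallest enclosing circle is the circumcircle.
Circumcentre = (2.25, -3.5), r² = 20.3125.
Centre = (2.25, -3.5).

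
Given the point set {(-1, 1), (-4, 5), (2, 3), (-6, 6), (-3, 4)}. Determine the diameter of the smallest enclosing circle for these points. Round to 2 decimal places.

The farthest pair is (2, 3)–(-6, 6) with squared distance 73. The circle on this segment as diameter has centre (-2, 4.5) and r² = 73/4 = 18.25.
Check (-1, 1): distance² to centre = 13.25 ≤ 18.25, so it lies inside.
All remaining points lie in this disk, and no smaller disk contains both endpoints, so this is the minimum enclosing circle.
Diameter = 2r = 2√(18.25) ≈ 8.54.

8.54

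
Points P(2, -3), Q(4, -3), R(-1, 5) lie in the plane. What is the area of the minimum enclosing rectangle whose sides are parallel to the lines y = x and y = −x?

32.5

In coordinates u = x + y, v = x − y the rectangle is axis-aligned; the map (x,y)→(u,v) scales areas by 2.
u-values: -1, 1, 4; range = 4 − (-1) = 5.
v-values: 5, 7, -6; range = 7 − (-6) = 13.
Area = (5 × 13) / 2 = 32.5.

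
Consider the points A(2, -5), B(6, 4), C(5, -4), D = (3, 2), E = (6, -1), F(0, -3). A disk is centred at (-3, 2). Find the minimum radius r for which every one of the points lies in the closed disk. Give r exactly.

The required radius is the distance from (-3, 2) to the farthest point.
Squared distances: 74, 85, 100, 36, 90, 34.
Maximum is 100, attained at C.
r = √100 = 10.

10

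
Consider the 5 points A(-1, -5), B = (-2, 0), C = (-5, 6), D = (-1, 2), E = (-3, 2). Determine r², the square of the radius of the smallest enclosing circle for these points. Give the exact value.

34.25

The farthest pair is A–C with squared distance 137. The circle on this segment as diameter has centre (-3, 0.5) and r² = 137/4 = 34.25.
Check B: distance² to centre = 1.25 ≤ 34.25, so it lies inside.
All remaining points lie in this disk, and no smaller disk contains both endpoints, so this is the minimum enclosing circle.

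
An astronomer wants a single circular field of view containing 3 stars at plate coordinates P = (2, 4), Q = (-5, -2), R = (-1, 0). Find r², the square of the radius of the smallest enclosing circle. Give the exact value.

21.25

Side lengths²: PQ² = 85, PR² = 25, QR² = 20.
Since PQ² = 85 ≥ 25 + 20 = 45, the angle opposite PQ is not acute, so the smallest enclosing circle has PQ as diameter.
Centre = midpoint of PQ = (-1.5, 1), r² = 85/4 = 21.25.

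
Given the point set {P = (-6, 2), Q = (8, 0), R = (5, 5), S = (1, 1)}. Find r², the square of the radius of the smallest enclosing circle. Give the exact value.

The minimum enclosing circle of a finite set is fixed by two of the points (as a diameter) or three (as a circumcircle).
The farthest pair is P–Q with squared distance 200. The circle on this segment as diameter has centre (1, 1) and r² = 200/4 = 50.
Check R: distance² to centre = 32 ≤ 50, so it lies inside.
All remaining points lie in this disk, and no smaller disk contains both endpoints, so this is the minimum enclosing circle.

50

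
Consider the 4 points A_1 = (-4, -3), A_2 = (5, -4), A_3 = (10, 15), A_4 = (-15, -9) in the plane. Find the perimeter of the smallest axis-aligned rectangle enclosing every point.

98

Width = max x − min x = 10 − (-15) = 25.
Height = max y − min y = 15 − (-9) = 24.
Perimeter = 2(25 + 24) = 98.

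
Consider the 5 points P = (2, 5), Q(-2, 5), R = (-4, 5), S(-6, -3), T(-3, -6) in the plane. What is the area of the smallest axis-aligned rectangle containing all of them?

x ranges over [-6, 2], width 8.
y ranges over [-6, 5], height 11.
Area = 8 × 11 = 88.

88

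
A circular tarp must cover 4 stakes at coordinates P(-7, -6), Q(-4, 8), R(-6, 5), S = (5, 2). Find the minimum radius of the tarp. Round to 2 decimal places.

7.76

The minimum enclosing circle is determined by three boundary points: P, Q, S.
Their circumcentre is (-31/12, 0.375) with r² = 34645/576.
The farthest remaining point R is at distance² 19045/576 ≤ 34645/576.
r = √(34645/576) ≈ 7.76.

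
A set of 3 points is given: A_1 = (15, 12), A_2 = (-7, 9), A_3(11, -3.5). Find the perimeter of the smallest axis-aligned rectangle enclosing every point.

75

Width = max x − min x = 15 − (-7) = 22.
Height = max y − min y = 12 − (-3.5) = 15.5.
Perimeter = 2(22 + 15.5) = 75.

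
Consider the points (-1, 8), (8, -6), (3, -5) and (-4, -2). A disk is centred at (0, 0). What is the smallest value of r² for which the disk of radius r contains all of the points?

100

The required radius is the distance from (0, 0) to the farthest point.
Squared distances: 65, 100, 34, 20.
Maximum is 100, attained at (8, -6).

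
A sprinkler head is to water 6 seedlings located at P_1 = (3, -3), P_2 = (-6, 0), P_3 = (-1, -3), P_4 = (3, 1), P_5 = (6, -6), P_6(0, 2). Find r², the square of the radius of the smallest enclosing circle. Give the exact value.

A smallest enclosing disk is always determined by at most three of the input points on its boundary.
The farthest pair is P_2–P_5 with squared distance 180. The circle on this segment as diameter has centre (0, -3) and r² = 180/4 = 45.
Check P_1: distance² to centre = 9 ≤ 45, so it lies inside.
All remaining points lie in this disk, and no smaller disk contains both endpoints, so this is the minimum enclosing circle.

45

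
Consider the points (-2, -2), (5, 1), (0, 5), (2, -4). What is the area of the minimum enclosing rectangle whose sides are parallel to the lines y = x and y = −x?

In coordinates u = x + y, v = x − y the rectangle is axis-aligned; the map (x,y)→(u,v) scales areas by 2.
u-values: -4, 6, 5, -2; range = 6 − (-4) = 10.
v-values: 0, 4, -5, 6; range = 6 − (-5) = 11.
Area = (10 × 11) / 2 = 55.

55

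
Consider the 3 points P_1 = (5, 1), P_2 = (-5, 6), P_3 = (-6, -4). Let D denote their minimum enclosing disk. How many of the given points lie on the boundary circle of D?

3

Side lengths²: P_1P_2² = 125, P_1P_3² = 146, P_2P_3² = 101.
Since P_1P_3² = 146 < 125 + 101 = 226, the triangle is acute, so the smallest enclosing circle is the circumcircle.
Circumcentre = (-61/42, 25/42), r² = 36865/882.
The points at distance exactly r from the centre are P_1, P_2, P_3 — 3 points.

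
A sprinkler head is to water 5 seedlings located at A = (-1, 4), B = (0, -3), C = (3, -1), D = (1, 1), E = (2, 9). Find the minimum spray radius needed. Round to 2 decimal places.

A smallest enclosing disk is always determined by at most three of the input points on its boundary.
The farthest pair is B–E with squared distance 148. The circle on this segment as diameter has centre (1, 3) and r² = 148/4 = 37.
Check A: distance² to centre = 5 ≤ 37, so it lies inside.
All remaining points lie in this disk, and no smaller disk contains both endpoints, so this is the minimum enclosing circle.
r = √37 ≈ 6.08.

6.08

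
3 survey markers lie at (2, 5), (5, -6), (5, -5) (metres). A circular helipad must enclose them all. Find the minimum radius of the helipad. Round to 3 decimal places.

5.701

Call the three points A, B, C in the order given.
Side lengths²: AB² = 130, AC² = 109, BC² = 1.
Since AB² = 130 ≥ 109 + 1 = 110, the angle opposite AB is not acute, so the smallest enclosing circle has AB as diameter.
Centre = midpoint of AB = (3.5, -0.5), r² = 130/4 = 32.5.
r = √(32.5) ≈ 5.701.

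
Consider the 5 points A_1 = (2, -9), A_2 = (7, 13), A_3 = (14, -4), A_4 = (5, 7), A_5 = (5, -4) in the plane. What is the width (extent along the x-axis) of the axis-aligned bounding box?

max x = 14, min x = 2, so width = 12.

12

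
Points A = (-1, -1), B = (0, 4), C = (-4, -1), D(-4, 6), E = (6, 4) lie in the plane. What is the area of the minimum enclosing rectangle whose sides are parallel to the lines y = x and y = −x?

In coordinates u = x + y, v = x − y the rectangle is axis-aligned; the map (x,y)→(u,v) scales areas by 2.
u-values: -2, 4, -5, 2, 10; range = 10 − (-5) = 15.
v-values: 0, -4, -3, -10, 2; range = 2 − (-10) = 12.
Area = (15 × 12) / 2 = 90.

90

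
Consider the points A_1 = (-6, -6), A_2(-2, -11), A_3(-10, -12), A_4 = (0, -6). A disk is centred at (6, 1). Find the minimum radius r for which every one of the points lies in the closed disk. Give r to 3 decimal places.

20.616

The required radius is the distance from (6, 1) to the farthest point.
Squared distances: 193, 208, 425, 85.
Maximum is 425, attained at A_3.
r = √425 ≈ 20.616.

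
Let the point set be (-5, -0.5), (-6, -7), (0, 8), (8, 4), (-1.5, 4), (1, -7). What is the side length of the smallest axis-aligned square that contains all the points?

15

The bounding box has width 14 and height 15.
An axis-aligned square enclosing the set must have side ≥ max(width, height).
So the minimum side is max(14, 15) = 15.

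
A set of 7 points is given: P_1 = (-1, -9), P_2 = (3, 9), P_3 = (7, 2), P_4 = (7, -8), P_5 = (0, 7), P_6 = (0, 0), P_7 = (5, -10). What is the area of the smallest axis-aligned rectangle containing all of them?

152

x ranges over [-1, 7], width 8.
y ranges over [-10, 9], height 19.
Area = 8 × 19 = 152.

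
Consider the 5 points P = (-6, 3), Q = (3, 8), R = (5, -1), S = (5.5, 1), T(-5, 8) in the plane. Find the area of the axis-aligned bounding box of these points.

103.5

x ranges over [-6, 5.5], width 11.5.
y ranges over [-1, 8], height 9.
Area = 11.5 × 9 = 103.5.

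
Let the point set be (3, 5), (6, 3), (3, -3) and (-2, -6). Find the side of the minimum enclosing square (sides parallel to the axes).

11

The bounding box has width 8 and height 11.
An axis-aligned square enclosing the set must have side ≥ max(width, height).
So the minimum side is max(8, 11) = 11.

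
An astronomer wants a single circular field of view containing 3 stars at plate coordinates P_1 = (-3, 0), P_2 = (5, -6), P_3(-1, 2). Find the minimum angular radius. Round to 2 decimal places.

Side lengths²: P_1P_2² = 100, P_1P_3² = 8, P_2P_3² = 100.
Since P_2P_3² = 100 < 100 + 8 = 108, the triangle is acute, so the smallest enclosing circle is the circumcircle.
Circumcentre = (10/7, -17/7), r² = 1250/49.
r = √(1250/49) ≈ 5.05.

5.05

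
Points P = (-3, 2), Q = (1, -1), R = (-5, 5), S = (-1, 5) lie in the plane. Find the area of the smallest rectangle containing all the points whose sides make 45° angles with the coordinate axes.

30

In coordinates u = x + y, v = x − y the rectangle is axis-aligned; the map (x,y)→(u,v) scales areas by 2.
u-values: -1, 0, 0, 4; range = 4 − (-1) = 5.
v-values: -5, 2, -10, -6; range = 2 − (-10) = 12.
Area = (5 × 12) / 2 = 30.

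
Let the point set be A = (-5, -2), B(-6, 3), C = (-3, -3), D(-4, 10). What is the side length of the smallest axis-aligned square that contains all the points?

The bounding box has width 3 and height 13.
An axis-aligned square enclosing the set must have side ≥ max(width, height).
So the minimum side is max(3, 13) = 13.

13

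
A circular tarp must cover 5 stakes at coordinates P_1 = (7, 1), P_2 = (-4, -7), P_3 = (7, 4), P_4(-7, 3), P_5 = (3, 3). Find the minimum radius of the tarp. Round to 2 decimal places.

By Welzl's lemma the MEC is supported by two points (diametrically opposite) or three points (on a circumcircle).
The minimum enclosing circle is determined by three boundary points: P_2, P_3, P_4.
Their circumcentre is (7/26, -7/26) with r² = 21473/338.
The farthest remaining point P_1 is at distance² 15857/338 ≤ 21473/338.
r = √(21473/338) ≈ 7.97.

7.97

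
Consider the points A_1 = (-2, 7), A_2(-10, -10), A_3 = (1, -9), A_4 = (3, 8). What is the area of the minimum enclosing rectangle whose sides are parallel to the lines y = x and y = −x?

In coordinates u = x + y, v = x − y the rectangle is axis-aligned; the map (x,y)→(u,v) scales areas by 2.
u-values: 5, -20, -8, 11; range = 11 − (-20) = 31.
v-values: -9, 0, 10, -5; range = 10 − (-9) = 19.
Area = (31 × 19) / 2 = 294.5.

294.5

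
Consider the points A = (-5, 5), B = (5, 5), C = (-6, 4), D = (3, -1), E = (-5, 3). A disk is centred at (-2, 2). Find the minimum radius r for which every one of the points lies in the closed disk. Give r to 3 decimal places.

The required radius is the distance from (-2, 2) to the farthest point.
Squared distances: 18, 58, 20, 34, 10.
Maximum is 58, attained at B.
r = √58 ≈ 7.616.

7.616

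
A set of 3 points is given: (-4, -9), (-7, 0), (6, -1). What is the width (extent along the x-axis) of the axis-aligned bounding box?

max x = 6, min x = -7, so width = 13.

13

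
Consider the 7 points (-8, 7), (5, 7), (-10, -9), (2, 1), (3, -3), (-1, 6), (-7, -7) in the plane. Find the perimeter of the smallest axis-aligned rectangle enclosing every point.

62

Width = max x − min x = 5 − (-10) = 15.
Height = max y − min y = 7 − (-9) = 16.
Perimeter = 2(15 + 16) = 62.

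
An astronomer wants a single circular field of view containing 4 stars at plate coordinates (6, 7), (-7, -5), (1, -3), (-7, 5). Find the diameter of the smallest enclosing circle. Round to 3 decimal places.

17.692

By Welzl's lemma the MEC is supported by two points (diametrically opposite) or three points (on a circumcircle).
The farthest pair is (6, 7)–(-7, -5) with squared distance 313. The circle on this segment as diameter has centre (-0.5, 1) and r² = 313/4 = 78.25.
Check (1, -3): distance² to centre = 18.25 ≤ 78.25, so it lies inside.
All remaining points lie in this disk, and no smaller disk contains both endpoints, so this is the minimum enclosing circle.
Diameter = 2r = 2√(78.25) ≈ 17.692.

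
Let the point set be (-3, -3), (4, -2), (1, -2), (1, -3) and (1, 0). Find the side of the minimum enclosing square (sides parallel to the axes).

7

The bounding box has width 7 and height 3.
An axis-aligned square enclosing the set must have side ≥ max(width, height).
So the minimum side is max(7, 3) = 7.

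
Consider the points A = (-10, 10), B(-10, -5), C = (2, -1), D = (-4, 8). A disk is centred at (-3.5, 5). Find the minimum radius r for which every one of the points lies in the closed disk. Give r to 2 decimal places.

11.93

The required radius is the distance from (-3.5, 5) to the farthest point.
Squared distances: 67.25, 142.25, 66.25, 9.25.
Maximum is 142.25, attained at B.
r = √(142.25) ≈ 11.93.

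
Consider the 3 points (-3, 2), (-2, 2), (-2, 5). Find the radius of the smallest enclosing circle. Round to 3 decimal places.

1.581

Call the three points A, B, C in the order given.
Side lengths²: AB² = 1, AC² = 10, BC² = 9.
Since AC² = 10 ≥ 9 + 1 = 10, the angle opposite AC is not acute, so the smallest enclosing circle has AC as diameter.
Centre = midpoint of AC = (-2.5, 3.5), r² = 10/4 = 2.5.
r = √(2.5) ≈ 1.581.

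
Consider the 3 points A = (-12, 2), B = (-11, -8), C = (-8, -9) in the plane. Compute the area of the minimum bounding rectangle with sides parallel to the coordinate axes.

x ranges over [-12, -8], width 4.
y ranges over [-9, 2], height 11.
Area = 4 × 11 = 44.

44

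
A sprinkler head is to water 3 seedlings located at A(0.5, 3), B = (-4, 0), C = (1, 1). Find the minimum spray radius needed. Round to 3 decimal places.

2.707

Side lengths²: AB² = 29.25, AC² = 4.25, BC² = 26.
Since AB² = 29.25 < 26 + 4.25 = 30.25, the triangle is acute, so the smallest enclosing circle is the circumcircle.
Circumcentre = (-47/28, 39/28), r² = 2873/392.
r = √(2873/392) ≈ 2.707.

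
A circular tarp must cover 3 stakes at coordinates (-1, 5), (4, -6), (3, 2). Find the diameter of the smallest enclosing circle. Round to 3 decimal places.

12.083

Call the three points A, B, C in the order given.
Side lengths²: AB² = 146, AC² = 25, BC² = 65.
Since AB² = 146 ≥ 65 + 25 = 90, the angle opposite AB is not acute, so the smallest enclosing circle has AB as diameter.
Centre = midpoint of AB = (1.5, -0.5), r² = 146/4 = 36.5.
Diameter = 2r = 2√(36.5) ≈ 12.083.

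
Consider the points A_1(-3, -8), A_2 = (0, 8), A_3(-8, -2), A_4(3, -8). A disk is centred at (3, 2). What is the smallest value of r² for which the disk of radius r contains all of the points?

137

The required radius is the distance from (3, 2) to the farthest point.
Squared distances: 136, 45, 137, 100.
Maximum is 137, attained at A_3.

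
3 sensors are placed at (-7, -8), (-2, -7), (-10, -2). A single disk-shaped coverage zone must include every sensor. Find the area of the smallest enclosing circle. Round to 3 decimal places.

Call the three points A, B, C in the order given.
Side lengths²: AB² = 26, AC² = 45, BC² = 89.
Since BC² = 89 ≥ 45 + 26 = 71, the angle opposite BC is not acute, so the smallest enclosing circle has BC as diameter.
Centre = midpoint of BC = (-6, -4.5), r² = 89/4 = 22.25.
Area = π·r² = π·22.25 ≈ 69.900.

69.900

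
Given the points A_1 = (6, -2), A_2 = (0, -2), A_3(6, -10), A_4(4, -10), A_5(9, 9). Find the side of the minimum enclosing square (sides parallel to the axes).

19

The bounding box has width 9 and height 19.
An axis-aligned square enclosing the set must have side ≥ max(width, height).
So the minimum side is max(9, 19) = 19.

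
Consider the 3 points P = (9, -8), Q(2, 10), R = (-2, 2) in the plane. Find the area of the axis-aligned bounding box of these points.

x ranges over [-2, 9], width 11.
y ranges over [-8, 10], height 18.
Area = 11 × 18 = 198.

198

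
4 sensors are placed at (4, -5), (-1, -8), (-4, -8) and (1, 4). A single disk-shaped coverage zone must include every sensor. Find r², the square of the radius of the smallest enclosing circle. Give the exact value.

The farthest pair is (-4, -8)–(1, 4) with squared distance 169. The circle on this segment as diameter has centre (-1.5, -2) and r² = 169/4 = 42.25.
Check (4, -5): distance² to centre = 39.25 ≤ 42.25, so it lies inside.
All remaining points lie in this disk, and no smaller disk contains both endpoints, so this is the minimum enclosing circle.

42.25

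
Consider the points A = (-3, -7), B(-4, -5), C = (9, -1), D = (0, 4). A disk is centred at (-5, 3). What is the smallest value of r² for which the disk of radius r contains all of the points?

The required radius is the distance from (-5, 3) to the farthest point.
Squared distances: 104, 65, 212, 26.
Maximum is 212, attained at C.

212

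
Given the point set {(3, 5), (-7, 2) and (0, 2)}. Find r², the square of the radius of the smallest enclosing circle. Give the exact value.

Call the three points A, B, C in the order given.
Side lengths²: AB² = 109, AC² = 18, BC² = 49.
Since AB² = 109 ≥ 49 + 18 = 67, the angle opposite AB is not acute, so the smallest enclosing circle has AB as diameter.
Centre = midpoint of AB = (-2, 3.5), r² = 109/4 = 27.25.

27.25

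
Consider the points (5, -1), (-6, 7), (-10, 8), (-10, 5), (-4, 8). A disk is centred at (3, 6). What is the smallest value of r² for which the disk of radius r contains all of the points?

173

The required radius is the distance from (3, 6) to the farthest point.
Squared distances: 53, 82, 173, 170, 53.
Maximum is 173, attained at (-10, 8).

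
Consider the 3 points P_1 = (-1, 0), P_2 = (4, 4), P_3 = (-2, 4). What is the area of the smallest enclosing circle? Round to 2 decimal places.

Side lengths²: P_1P_2² = 41, P_1P_3² = 17, P_2P_3² = 36.
Since P_1P_2² = 41 < 36 + 17 = 53, the triangle is acute, so the smallest enclosing circle is the circumcircle.
Circumcentre = (1, 2.625), r² = 10.890625.
Area = π·r² = π·10.890625 ≈ 34.21.

34.21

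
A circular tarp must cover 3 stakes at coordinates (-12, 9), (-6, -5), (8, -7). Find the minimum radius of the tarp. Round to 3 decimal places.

Call the three points A, B, C in the order given.
Side lengths²: AB² = 232, AC² = 656, BC² = 200.
Since AC² = 656 ≥ 232 + 200 = 432, the angle opposite AC is not acute, so the smallest enclosing circle has AC as diameter.
Centre = midpoint of AC = (-2, 1), r² = 656/4 = 164.
r = √164 ≈ 12.806.

12.806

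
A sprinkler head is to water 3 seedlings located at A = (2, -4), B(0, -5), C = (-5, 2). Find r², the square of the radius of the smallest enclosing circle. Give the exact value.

21.25

Side lengths²: AB² = 5, AC² = 85, BC² = 74.
Since AC² = 85 ≥ 74 + 5 = 79, the angle opposite AC is not acute, so the smallest enclosing circle has AC as diameter.
Centre = midpoint of AC = (-1.5, -1), r² = 85/4 = 21.25.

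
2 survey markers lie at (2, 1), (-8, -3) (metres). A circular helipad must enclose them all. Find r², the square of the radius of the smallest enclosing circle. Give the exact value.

29

The smallest circle enclosing two points has them as diameter endpoints.
Centre = midpoint = (-3, -1); r² = |(2, 1)−(-8, -3)|²/4 = 116/4 = 29.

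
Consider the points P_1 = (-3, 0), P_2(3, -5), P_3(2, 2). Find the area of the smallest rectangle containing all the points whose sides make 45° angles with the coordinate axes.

38.5

In coordinates u = x + y, v = x − y the rectangle is axis-aligned; the map (x,y)→(u,v) scales areas by 2.
u-values: -3, -2, 4; range = 4 − (-3) = 7.
v-values: -3, 8, 0; range = 8 − (-3) = 11.
Area = (7 × 11) / 2 = 38.5.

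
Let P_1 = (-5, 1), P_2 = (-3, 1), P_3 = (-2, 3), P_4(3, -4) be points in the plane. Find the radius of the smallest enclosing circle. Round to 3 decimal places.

By Welzl's lemma the MEC is supported by two points (diametrically opposite) or three points (on a circumcircle).
The farthest pair is P_1–P_4 with squared distance 89. The circle on this segment as diameter has centre (-1, -1.5) and r² = 89/4 = 22.25.
Check P_2: distance² to centre = 10.25 ≤ 22.25, so it lies inside.
All remaining points lie in this disk, and no smaller disk contains both endpoints, so this is the minimum enclosing circle.
r = √(22.25) ≈ 4.717.

4.717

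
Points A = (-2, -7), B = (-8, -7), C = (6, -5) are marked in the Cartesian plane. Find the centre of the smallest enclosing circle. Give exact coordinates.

Side lengths²: AB² = 36, AC² = 68, BC² = 200.
Since BC² = 200 ≥ 68 + 36 = 104, the angle opposite BC is not acute, so the smallest enclosing circle has BC as diameter.
Centre = midpoint of BC = (-1, -6), r² = 200/4 = 50.
Centre = (-1, -6).

(-1, -6)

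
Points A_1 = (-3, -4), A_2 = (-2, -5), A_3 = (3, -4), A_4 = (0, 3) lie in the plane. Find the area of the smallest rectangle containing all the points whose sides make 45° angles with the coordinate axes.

50

In coordinates u = x + y, v = x − y the rectangle is axis-aligned; the map (x,y)→(u,v) scales areas by 2.
u-values: -7, -7, -1, 3; range = 3 − (-7) = 10.
v-values: 1, 3, 7, -3; range = 7 − (-3) = 10.
Area = (10 × 10) / 2 = 50.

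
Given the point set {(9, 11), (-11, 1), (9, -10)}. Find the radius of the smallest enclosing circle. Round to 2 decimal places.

Call the three points A, B, C in the order given.
Side lengths²: AB² = 500, AC² = 441, BC² = 521.
Since BC² = 521 < 500 + 441 = 941, the triangle is acute, so the smallest enclosing circle is the circumcircle.
Circumcentre = (1.75, 0.5), r² = 162.8125.
r = √(162.8125) ≈ 12.76.

12.76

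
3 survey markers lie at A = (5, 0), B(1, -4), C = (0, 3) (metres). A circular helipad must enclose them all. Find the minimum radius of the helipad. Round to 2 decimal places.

Side lengths²: AB² = 32, AC² = 34, BC² = 50.
Since BC² = 50 < 34 + 32 = 66, the triangle is acute, so the smallest enclosing circle is the circumcircle.
Circumcentre = (1.375, -0.375), r² = 13.28125.
r = √(13.28125) ≈ 3.64.

3.64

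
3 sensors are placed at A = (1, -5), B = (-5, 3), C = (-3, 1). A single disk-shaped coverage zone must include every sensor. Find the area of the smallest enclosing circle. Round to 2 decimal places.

78.54

Side lengths²: AB² = 100, AC² = 52, BC² = 8.
Since AB² = 100 ≥ 52 + 8 = 60, the angle opposite AB is not acute, so the smallest enclosing circle has AB as diameter.
Centre = midpoint of AB = (-2, -1), r² = 100/4 = 25.
Area = π·r² = π·25 ≈ 78.54.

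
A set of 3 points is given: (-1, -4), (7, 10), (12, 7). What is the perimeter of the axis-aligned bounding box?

54

Width = max x − min x = 12 − (-1) = 13.
Height = max y − min y = 10 − (-4) = 14.
Perimeter = 2(13 + 14) = 54.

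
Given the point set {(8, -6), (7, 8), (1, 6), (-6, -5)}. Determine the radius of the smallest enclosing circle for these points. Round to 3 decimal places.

9.287

A smallest enclosing disk is always determined by at most three of the input points on its boundary.
The minimum enclosing circle is determined by three boundary points: (8, -6), (7, 8), (-6, -5).
Their circumcentre is (43/30, 17/30) with r² = 38809/450.
The farthest remaining point (1, 6) is at distance² 13369/450 ≤ 38809/450.
r = √(38809/450) ≈ 9.287.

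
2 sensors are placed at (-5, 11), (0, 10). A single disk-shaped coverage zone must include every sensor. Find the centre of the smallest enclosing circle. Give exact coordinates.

(-2.5, 10.5)

The smallest circle enclosing two points has them as diameter endpoints.
Centre = midpoint = (-2.5, 10.5); r² = |(-5, 11)−(0, 10)|²/4 = 26/4 = 6.5.
Centre = (-2.5, 10.5).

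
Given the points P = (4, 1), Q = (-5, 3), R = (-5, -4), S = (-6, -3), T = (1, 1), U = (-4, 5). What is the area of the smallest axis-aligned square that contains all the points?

100

The bounding box has width 10 and height 9.
An axis-aligned square enclosing the set must have side ≥ max(width, height).
So the minimum side is max(10, 9) = 10.
Area = 10² = 100.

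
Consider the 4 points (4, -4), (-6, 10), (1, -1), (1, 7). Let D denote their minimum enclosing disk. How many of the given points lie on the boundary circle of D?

2

By Welzl's lemma the MEC is supported by two points (diametrically opposite) or three points (on a circumcircle).
The farthest pair is (4, -4)–(-6, 10) with squared distance 296. The circle on this segment as diameter has centre (-1, 3) and r² = 296/4 = 74.
Check (1, -1): distance² to centre = 20 ≤ 74, so it lies inside.
All remaining points lie in this disk, and no smaller disk contains both endpoints, so this is the minimum enclosing circle.
The points at distance exactly r from the centre are (4, -4), (-6, 10) — 2 points.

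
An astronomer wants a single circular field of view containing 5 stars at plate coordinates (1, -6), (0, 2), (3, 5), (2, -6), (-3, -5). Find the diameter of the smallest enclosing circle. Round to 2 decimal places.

By Welzl's lemma the MEC is supported by two points (diametrically opposite) or three points (on a circumcircle).
The minimum enclosing circle is determined by three boundary points: (3, 5), (2, -6), (-3, -5).
Their circumcentre is (15/28, -9/28) with r² = 13481/392.
The farthest remaining point (1, -6) is at distance² 12725/392 ≤ 13481/392.
Diameter = 2r = 2√(13481/392) ≈ 11.73.

11.73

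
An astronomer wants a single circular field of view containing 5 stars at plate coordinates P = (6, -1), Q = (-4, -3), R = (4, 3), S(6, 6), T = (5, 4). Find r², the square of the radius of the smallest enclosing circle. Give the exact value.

45.25

A smallest enclosing disk is always determined by at most three of the input points on its boundary.
The farthest pair is Q–S with squared distance 181. The circle on this segment as diameter has centre (1, 1.5) and r² = 181/4 = 45.25.
Check P: distance² to centre = 31.25 ≤ 45.25, so it lies inside.
All remaining points lie in this disk, and no smaller disk contains both endpoints, so this is the minimum enclosing circle.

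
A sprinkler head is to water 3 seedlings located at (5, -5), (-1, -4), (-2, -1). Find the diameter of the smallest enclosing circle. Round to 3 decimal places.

Call the three points A, B, C in the order given.
Side lengths²: AB² = 37, AC² = 65, BC² = 10.
Since AC² = 65 ≥ 37 + 10 = 47, the angle opposite AC is not acute, so the smallest enclosing circle has AC as diameter.
Centre = midpoint of AC = (1.5, -3), r² = 65/4 = 16.25.
Diameter = 2r = 2√(16.25) ≈ 8.062.

8.062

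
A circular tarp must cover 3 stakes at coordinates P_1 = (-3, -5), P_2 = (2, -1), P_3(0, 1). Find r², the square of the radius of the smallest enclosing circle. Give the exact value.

Side lengths²: P_1P_2² = 41, P_1P_3² = 45, P_2P_3² = 8.
Since P_1P_3² = 45 < 41 + 8 = 49, the triangle is acute, so the smallest enclosing circle is the circumcircle.
Circumcentre = (-7/6, -13/6), r² = 205/18.

205/18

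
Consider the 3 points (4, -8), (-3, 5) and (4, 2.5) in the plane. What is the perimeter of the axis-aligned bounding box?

40

Width = max x − min x = 4 − (-3) = 7.
Height = max y − min y = 5 − (-8) = 13.
Perimeter = 2(7 + 13) = 40.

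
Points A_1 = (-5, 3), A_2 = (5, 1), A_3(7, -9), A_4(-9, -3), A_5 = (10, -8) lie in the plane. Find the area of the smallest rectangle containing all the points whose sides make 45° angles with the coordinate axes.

234

In coordinates u = x + y, v = x − y the rectangle is axis-aligned; the map (x,y)→(u,v) scales areas by 2.
u-values: -2, 6, -2, -12, 2; range = 6 − (-12) = 18.
v-values: -8, 4, 16, -6, 18; range = 18 − (-8) = 26.
Area = (18 × 26) / 2 = 234.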